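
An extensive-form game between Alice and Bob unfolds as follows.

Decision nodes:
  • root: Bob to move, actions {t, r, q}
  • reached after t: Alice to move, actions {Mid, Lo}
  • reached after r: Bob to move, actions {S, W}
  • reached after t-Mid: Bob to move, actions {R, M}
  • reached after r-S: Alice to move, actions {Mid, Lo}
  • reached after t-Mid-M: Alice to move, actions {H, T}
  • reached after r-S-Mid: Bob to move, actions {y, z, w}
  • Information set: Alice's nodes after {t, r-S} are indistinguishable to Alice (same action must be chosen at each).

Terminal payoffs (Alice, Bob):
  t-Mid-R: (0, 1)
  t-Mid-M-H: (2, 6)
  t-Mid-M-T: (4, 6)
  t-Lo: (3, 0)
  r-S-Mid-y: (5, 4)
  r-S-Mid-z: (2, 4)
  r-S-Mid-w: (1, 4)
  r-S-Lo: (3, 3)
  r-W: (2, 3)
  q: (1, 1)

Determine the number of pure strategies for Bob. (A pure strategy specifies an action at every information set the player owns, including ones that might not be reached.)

36

Bob owns the root with actions {t, r, q} — three choices.
Bob owns the node after r with actions {S, W} — two choices.
Bob owns the node after t-Mid with actions {R, M} — two choices.
Bob owns the node after r-S-Mid with actions {y, z, w} — three choices.
A pure strategy fixes one action at each information set independently, so the count is the product 3 × 2 × 2 × 3 = 36.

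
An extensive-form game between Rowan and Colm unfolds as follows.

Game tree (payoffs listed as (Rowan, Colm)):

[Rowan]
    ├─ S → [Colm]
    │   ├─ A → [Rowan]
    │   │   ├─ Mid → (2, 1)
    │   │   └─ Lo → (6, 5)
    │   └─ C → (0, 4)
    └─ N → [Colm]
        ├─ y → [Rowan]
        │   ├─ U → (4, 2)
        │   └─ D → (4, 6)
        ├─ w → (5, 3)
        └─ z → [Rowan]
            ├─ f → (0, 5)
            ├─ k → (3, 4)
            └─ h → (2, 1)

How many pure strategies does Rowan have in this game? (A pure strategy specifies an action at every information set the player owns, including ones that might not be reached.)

Rowan owns the root with actions {S, N} — two choices.
Rowan owns the node after S-A with actions {Mid, Lo} — two choices.
Rowan owns the node after N-y with actions {U, D} — two choices.
Rowan owns the node after N-z with actions {f, k, h} — three choices.
A pure strategy fixes one action at each information set independently, so the count is the product 2 × 2 × 2 × 3 = 24.

24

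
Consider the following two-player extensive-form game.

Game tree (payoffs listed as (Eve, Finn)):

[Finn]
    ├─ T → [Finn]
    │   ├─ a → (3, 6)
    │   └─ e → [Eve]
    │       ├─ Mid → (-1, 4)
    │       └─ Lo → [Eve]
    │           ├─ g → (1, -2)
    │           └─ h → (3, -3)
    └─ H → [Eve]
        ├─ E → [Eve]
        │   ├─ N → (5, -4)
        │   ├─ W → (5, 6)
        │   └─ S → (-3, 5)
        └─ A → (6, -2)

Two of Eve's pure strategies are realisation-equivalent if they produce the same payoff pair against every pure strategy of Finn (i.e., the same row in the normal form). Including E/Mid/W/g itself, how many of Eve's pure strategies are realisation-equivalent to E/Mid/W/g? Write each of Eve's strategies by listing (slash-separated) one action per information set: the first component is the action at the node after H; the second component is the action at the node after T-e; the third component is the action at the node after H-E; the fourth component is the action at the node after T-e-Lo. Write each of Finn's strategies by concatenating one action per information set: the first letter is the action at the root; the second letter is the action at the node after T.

2

Row for E/Mid/W/g (columns Ta, Te, Ha, He): (3,6) (-1,4) (5,6) (5,6).
Under E/Mid/W/g, Eve's choice at the node after T-e-Lo can never be reached regardless of what Finn does, so varying those choices leaves every outcome unchanged.
Holding the reachable choices fixed and varying the unreachable one freely already gives 2 equivalent strategies.
No other strategy reproduces this row, so those 2 are the full class: E/Mid/W/g, E/Mid/W/h.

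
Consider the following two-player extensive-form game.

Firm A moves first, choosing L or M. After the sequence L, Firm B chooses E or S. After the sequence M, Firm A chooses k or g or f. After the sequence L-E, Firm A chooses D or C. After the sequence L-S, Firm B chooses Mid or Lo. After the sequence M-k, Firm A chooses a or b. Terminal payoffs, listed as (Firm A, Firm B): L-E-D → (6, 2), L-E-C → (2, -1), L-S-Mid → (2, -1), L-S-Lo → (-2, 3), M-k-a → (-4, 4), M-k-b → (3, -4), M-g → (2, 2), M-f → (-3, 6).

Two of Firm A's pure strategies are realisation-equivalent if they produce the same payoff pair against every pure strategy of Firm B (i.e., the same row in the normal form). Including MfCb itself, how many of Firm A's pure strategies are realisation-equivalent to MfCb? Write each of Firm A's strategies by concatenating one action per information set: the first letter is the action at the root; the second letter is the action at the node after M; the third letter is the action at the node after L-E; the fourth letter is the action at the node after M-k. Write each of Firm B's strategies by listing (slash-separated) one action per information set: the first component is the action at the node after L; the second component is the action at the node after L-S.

Row for MfCb (columns E/Mid, E/Lo, S/Mid, S/Lo): (-3,6) (-3,6) (-3,6) (-3,6).
Under MfCb, Firm A's choice at the node after L-E and at the node after M-k can never be reached regardless of what Firm B does, so varying those choices leaves every outcome unchanged.
Holding the reachable choices fixed and varying the unreachable ones freely already gives 2 × 2 = 4 equivalent strategies.
No other strategy reproduces this row, so those 4 are the full class: MfDa, MfDb, MfCa, MfCb.

4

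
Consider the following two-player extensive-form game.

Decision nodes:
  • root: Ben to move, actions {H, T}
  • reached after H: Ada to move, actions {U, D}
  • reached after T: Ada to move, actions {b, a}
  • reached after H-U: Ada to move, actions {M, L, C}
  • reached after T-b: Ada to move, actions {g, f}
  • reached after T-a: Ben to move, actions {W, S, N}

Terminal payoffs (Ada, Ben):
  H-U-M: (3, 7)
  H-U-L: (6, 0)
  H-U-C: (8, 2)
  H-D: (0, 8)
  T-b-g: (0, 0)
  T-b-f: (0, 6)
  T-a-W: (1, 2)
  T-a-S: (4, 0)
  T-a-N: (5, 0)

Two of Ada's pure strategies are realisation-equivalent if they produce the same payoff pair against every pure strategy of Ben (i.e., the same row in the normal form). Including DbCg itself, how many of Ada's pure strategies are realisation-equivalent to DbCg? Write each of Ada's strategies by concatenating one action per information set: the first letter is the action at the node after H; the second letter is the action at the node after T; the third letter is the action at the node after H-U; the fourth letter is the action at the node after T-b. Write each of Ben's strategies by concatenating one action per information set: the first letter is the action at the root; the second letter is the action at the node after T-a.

Row for DbCg (columns HW, HS, HN, TW, TS, TN): (0,8) (0,8) (0,8) (0,0) (0,0) (0,0).
Under DbCg, Ada's choice at the node after H-U can never be reached regardless of what Ben does, so varying those choices leaves every outcome unchanged.
Holding the reachable choices fixed and varying the unreachable one freely already gives 3 equivalent strategies.
No other strategy reproduces this row, so those 3 are the full class: DbMg, DbLg, DbCg.

3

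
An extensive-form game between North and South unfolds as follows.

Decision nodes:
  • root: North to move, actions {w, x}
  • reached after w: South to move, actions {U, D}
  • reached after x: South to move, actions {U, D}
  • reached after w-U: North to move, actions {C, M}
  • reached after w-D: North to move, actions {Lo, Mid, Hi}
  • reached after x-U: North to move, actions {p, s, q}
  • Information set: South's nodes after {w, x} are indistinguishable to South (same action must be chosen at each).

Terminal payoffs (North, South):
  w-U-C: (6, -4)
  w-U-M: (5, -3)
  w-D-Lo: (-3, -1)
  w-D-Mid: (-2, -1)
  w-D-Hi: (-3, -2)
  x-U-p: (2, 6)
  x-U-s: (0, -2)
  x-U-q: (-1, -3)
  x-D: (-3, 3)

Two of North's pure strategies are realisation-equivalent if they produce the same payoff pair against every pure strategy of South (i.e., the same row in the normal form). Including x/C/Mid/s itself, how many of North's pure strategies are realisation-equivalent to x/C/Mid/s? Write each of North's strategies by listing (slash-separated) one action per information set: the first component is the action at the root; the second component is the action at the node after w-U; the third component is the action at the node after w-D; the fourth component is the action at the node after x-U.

6

Row for x/C/Mid/s (columns U, D): (0,-2) (-3,3).
Under x/C/Mid/s, North's choice at the node after w-U and at the node after w-D can never be reached regardless of what South does, so varying those choices leaves every outcome unchanged.
Holding the reachable choices fixed and varying the unreachable ones freely already gives 2 × 3 = 6 equivalent strategies.
No other strategy reproduces this row, so those 6 are the full class: x/C/Lo/s, x/C/Mid/s, x/C/Hi/s, x/M/Lo/s, x/M/Mid/s, x/M/Hi/s.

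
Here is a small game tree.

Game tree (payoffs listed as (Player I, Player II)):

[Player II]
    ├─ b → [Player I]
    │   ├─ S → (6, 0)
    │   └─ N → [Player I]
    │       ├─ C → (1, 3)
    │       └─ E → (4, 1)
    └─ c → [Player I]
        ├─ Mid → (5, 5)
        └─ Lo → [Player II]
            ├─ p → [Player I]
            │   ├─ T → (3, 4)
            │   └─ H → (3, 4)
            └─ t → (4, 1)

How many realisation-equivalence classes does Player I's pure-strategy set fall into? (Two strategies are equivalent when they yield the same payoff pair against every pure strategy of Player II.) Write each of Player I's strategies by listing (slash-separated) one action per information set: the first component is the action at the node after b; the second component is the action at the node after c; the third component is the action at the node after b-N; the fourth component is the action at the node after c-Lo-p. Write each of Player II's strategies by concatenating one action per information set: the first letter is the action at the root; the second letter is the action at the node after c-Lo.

6

Player I has 16 pure strategies: S/Mid/C/T, S/Mid/C/H, S/Mid/E/T, S/Mid/E/H, S/Lo/C/T, S/Lo/C/H, S/Lo/E/T, S/Lo/E/H, N/Mid/C/T, N/Mid/C/H, N/Mid/E/T, N/Mid/E/H, N/Lo/C/T, N/Lo/C/H, N/Lo/E/T, N/Lo/E/H. Columns: bp, bt, cp, ct.
{S/Mid/C/T, S/Mid/C/H, S/Mid/E/T, S/Mid/E/H} → row (6,0) (6,0) (5,5) (5,5)
{S/Lo/C/T, S/Lo/C/H, S/Lo/E/T, S/Lo/E/H} → row (6,0) (6,0) (3,4) (4,1)
{N/Mid/C/T, N/Mid/C/H} → row (1,3) (1,3) (5,5) (5,5)
{N/Mid/E/T, N/Mid/E/H} → row (4,1) (4,1) (5,5) (5,5)
{N/Lo/C/T, N/Lo/C/H} → row (1,3) (1,3) (3,4) (4,1)
{N/Lo/E/T, N/Lo/E/H} → row (4,1) (4,1) (3,4) (4,1)
That's 6 distinct rows out of 16 strategies.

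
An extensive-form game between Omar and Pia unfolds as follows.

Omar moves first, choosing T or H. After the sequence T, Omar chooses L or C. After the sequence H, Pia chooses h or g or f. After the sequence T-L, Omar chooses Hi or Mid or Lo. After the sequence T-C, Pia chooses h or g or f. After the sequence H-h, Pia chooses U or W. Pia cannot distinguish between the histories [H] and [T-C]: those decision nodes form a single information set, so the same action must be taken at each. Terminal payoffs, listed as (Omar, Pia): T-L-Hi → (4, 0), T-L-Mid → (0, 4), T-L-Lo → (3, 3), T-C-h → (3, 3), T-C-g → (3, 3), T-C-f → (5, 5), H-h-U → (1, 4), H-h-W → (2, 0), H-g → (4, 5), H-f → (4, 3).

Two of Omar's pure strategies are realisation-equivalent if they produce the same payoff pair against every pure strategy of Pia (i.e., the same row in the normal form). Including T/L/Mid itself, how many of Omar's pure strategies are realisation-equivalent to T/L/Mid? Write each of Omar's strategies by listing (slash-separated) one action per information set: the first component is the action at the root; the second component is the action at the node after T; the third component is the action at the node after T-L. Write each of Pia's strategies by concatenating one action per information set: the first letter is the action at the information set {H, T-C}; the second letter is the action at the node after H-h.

Row for T/L/Mid (columns hU, hW, gU, gW, fU, fW): (0,4) (0,4) (0,4) (0,4) (0,4) (0,4).
Every one of Omar's information sets is on the play path for some reply by Pia when Omar follows T/L/Mid.
Changing the action at any of them therefore changes at least one column, so only T/L/Mid itself gives this row.

1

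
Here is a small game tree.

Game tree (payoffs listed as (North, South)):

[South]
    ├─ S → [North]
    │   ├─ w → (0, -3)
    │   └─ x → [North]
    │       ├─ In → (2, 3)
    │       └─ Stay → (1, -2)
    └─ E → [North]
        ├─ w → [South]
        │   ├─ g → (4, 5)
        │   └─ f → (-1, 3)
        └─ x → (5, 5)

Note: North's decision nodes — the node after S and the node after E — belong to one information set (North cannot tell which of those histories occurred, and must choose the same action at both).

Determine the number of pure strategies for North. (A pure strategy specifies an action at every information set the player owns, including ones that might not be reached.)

4

North owns the information set {S, E} with actions {w, x} — two choices.
North owns the node after S-x with actions {In, Stay} — two choices.
A pure strategy fixes one action at each information set independently, so the count is the product 2 × 2 = 4.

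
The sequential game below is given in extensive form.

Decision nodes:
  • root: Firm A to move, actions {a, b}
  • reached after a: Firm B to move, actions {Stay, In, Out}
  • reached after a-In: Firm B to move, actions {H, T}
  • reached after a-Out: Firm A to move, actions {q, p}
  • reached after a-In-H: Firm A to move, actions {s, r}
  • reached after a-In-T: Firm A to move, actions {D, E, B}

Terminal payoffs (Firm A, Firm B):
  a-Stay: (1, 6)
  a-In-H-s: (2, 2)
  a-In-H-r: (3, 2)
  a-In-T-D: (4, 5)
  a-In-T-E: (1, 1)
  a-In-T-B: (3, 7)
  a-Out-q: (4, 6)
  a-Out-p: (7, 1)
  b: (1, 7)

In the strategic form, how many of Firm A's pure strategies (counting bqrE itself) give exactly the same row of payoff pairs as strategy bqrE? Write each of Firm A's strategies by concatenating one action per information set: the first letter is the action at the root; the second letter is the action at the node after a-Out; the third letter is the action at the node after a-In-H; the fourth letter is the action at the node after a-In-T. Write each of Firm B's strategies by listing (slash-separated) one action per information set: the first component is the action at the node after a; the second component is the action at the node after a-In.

Row for bqrE (columns Stay/H, Stay/T, In/H, In/T, Out/H, Out/T): (1,7) (1,7) (1,7) (1,7) (1,7) (1,7).
Under bqrE, Firm A's choice at the node after a-Out and at the node after a-In-H and at the node after a-In-T can never be reached regardless of what Firm B does, so varying those choices leaves every outcome unchanged.
Holding the reachable choices fixed and varying the unreachable ones freely already gives 2 × 2 × 3 = 12 equivalent strategies.
No other strategy reproduces this row, so those 12 are the full class: bqsD, bqsE, bqsB, bqrD, bqrE, bqrB, bpsD, bpsE, bpsB, bprD, bprE, bprB.

12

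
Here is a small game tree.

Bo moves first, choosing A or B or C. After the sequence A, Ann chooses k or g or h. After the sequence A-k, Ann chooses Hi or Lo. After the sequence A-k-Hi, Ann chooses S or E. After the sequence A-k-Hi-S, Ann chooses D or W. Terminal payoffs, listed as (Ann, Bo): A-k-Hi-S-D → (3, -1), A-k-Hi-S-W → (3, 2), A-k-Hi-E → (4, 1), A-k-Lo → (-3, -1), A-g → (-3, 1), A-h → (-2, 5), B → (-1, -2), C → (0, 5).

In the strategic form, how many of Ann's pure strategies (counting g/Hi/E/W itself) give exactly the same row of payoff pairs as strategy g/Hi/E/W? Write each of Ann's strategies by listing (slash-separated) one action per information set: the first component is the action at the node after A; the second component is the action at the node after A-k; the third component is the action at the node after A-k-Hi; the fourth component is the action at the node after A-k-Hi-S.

Row for g/Hi/E/W (columns A, B, C): (-3,1) (-1,-2) (0,5).
Under g/Hi/E/W, Ann's choice at the node after A-k and at the node after A-k-Hi and at the node after A-k-Hi-S can never be reached regardless of what Bo does, so varying those choices leaves every outcome unchanged.
Holding the reachable choices fixed and varying the unreachable ones freely already gives 2 × 2 × 2 = 8 equivalent strategies.
No other strategy reproduces this row, so those 8 are the full class: g/Hi/S/D, g/Hi/S/W, g/Hi/E/D, g/Hi/E/W, g/Lo/S/D, g/Lo/S/W, g/Lo/E/D, g/Lo/E/W.

8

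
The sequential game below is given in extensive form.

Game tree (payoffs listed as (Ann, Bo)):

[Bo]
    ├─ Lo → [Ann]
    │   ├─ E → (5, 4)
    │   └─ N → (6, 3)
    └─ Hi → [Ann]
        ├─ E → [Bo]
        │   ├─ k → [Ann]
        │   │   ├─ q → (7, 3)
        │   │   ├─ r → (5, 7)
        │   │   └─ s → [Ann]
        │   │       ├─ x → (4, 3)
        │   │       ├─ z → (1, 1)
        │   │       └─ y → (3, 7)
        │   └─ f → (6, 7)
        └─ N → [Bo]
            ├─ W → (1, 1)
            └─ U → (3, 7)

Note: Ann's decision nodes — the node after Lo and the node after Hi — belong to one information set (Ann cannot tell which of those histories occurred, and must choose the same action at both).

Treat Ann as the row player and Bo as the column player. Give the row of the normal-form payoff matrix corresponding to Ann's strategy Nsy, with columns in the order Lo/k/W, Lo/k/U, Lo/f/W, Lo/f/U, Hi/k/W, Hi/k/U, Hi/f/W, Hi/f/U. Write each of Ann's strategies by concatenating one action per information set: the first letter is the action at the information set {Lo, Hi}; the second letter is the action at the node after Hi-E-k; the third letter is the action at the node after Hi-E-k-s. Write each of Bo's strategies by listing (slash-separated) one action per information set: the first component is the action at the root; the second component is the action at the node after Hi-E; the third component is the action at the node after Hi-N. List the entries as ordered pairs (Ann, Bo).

vs Lo/k/W: Bo plays Lo → Ann plays N at [Lo] → (6, 3)
vs Lo/k/U: Bo plays Lo → Ann plays N at [Lo] → (6, 3)
vs Lo/f/W: Bo plays Lo → Ann plays N at [Lo] → (6, 3)
vs Lo/f/U: Bo plays Lo → Ann plays N at [Lo] → (6, 3)
vs Hi/k/W: Bo plays Hi → Ann plays N at [Hi] → Bo plays W at [Hi-N] → (1, 1)
vs Hi/k/U: Bo plays Hi → Ann plays N at [Hi] → Bo plays U at [Hi-N] → (3, 7)
vs Hi/f/W: Bo plays Hi → Ann plays N at [Hi] → Bo plays W at [Hi-N] → (1, 1)
vs Hi/f/U: Bo plays Hi → Ann plays N at [Hi] → Bo plays U at [Hi-N] → (3, 7)

(6,3) (6,3) (6,3) (6,3) (1,1) (3,7) (1,1) (3,7)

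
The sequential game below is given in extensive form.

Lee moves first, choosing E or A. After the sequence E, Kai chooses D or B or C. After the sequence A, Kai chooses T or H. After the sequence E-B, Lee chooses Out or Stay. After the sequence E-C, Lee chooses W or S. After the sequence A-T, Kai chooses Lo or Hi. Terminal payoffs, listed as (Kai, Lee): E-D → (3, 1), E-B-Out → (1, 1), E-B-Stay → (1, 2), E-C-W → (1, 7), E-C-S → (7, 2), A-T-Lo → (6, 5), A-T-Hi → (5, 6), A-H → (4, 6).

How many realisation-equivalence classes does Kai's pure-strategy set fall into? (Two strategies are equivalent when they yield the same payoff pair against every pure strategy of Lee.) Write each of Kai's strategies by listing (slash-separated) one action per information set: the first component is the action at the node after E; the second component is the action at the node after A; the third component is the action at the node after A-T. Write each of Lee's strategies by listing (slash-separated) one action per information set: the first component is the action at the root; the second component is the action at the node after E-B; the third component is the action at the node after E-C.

Kai has 12 pure strategies: D/T/Lo, D/T/Hi, D/H/Lo, D/H/Hi, B/T/Lo, B/T/Hi, B/H/Lo, B/H/Hi, C/T/Lo, C/T/Hi, C/H/Lo, C/H/Hi. Columns: E/Out/W, E/Out/S, E/Stay/W, E/Stay/S, A/Out/W, A/Out/S, A/Stay/W, A/Stay/S.
{D/T/Lo} → row (3,1) (3,1) (3,1) (3,1) (6,5) (6,5) (6,5) (6,5)
{D/T/Hi} → row (3,1) (3,1) (3,1) (3,1) (5,6) (5,6) (5,6) (5,6)
{D/H/Lo, D/H/Hi} → row (3,1) (3,1) (3,1) (3,1) (4,6) (4,6) (4,6) (4,6)
{B/T/Lo} → row (1,1) (1,1) (1,2) (1,2) (6,5) (6,5) (6,5) (6,5)
{B/T/Hi} → row (1,1) (1,1) (1,2) (1,2) (5,6) (5,6) (5,6) (5,6)
{B/H/Lo, B/H/Hi} → row (1,1) (1,1) (1,2) (1,2) (4,6) (4,6) (4,6) (4,6)
{C/T/Lo} → row (1,7) (7,2) (1,7) (7,2) (6,5) (6,5) (6,5) (6,5)
{C/T/Hi} → row (1,7) (7,2) (1,7) (7,2) (5,6) (5,6) (5,6) (5,6)
{C/H/Lo, C/H/Hi} → row (1,7) (7,2) (1,7) (7,2) (4,6) (4,6) (4,6) (4,6)
That's 9 distinct rows out of 12 strategies.

9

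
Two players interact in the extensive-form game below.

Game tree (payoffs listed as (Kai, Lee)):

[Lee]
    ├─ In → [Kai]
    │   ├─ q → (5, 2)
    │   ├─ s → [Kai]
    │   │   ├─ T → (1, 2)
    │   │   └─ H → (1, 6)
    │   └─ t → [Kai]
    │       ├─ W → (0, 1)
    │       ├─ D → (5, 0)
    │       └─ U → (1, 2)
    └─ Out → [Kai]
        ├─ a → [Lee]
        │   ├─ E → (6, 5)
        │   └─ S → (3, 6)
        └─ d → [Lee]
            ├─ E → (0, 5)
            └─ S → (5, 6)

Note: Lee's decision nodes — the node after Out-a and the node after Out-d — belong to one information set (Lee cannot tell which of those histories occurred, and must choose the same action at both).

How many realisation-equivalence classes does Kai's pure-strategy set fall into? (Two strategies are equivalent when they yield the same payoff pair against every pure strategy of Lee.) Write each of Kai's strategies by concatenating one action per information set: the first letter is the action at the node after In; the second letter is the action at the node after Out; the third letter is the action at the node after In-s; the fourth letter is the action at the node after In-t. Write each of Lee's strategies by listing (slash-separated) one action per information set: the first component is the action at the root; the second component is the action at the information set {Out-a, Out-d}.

10

Kai has 36 pure strategies: qaTW, qaTD, qaTU, qaHW, qaHD, qaHU, qdTW, qdTD, qdTU, qdHW, qdHD, qdHU, saTW, saTD, saTU, saHW, saHD, saHU, sdTW, sdTD, sdTU, sdHW, sdHD, sdHU, taTW, taTD, taTU, taHW, taHD, taHU, tdTW, tdTD, tdTU, tdHW, tdHD, tdHU. Columns: In/E, In/S, Out/E, Out/S.
{qaTW, qaTD, qaTU, qaHW, qaHD, qaHU} → row (5,2) (5,2) (6,5) (3,6)
{qdTW, qdTD, qdTU, qdHW, qdHD, qdHU} → row (5,2) (5,2) (0,5) (5,6)
{saTW, saTD, saTU, taTU, taHU} → row (1,2) (1,2) (6,5) (3,6)
{saHW, saHD, saHU} → row (1,6) (1,6) (6,5) (3,6)
{sdTW, sdTD, sdTU, tdTU, tdHU} → row (1,2) (1,2) (0,5) (5,6)
{sdHW, sdHD, sdHU} → row (1,6) (1,6) (0,5) (5,6)
{taTW, taHW} → row (0,1) (0,1) (6,5) (3,6)
{taTD, taHD} → row (5,0) (5,0) (6,5) (3,6)
{tdTW, tdHW} → row (0,1) (0,1) (0,5) (5,6)
{tdTD, tdHD} → row (5,0) (5,0) (0,5) (5,6)
That's 10 distinct rows out of 36 strategies.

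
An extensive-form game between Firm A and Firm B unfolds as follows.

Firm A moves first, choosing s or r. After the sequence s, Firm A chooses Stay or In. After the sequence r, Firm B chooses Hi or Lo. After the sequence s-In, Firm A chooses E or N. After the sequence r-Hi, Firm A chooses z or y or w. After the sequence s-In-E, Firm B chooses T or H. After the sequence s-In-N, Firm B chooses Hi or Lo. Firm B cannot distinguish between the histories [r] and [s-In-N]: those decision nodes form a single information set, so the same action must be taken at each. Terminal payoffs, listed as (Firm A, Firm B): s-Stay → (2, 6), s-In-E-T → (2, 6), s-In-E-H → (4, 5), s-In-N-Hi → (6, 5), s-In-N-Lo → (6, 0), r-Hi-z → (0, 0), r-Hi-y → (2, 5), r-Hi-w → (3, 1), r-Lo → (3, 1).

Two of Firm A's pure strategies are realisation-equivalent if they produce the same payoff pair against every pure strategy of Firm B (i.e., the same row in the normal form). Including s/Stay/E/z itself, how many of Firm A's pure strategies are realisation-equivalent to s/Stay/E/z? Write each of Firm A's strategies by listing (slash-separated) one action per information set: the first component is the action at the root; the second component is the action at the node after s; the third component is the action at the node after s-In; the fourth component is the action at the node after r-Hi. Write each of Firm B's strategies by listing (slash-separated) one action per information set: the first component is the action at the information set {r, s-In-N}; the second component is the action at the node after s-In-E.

6

Row for s/Stay/E/z (columns Hi/T, Hi/H, Lo/T, Lo/H): (2,6) (2,6) (2,6) (2,6).
Under s/Stay/E/z, Firm A's choice at the node after s-In and at the node after r-Hi can never be reached regardless of what Firm B does, so varying those choices leaves every outcome unchanged.
Holding the reachable choices fixed and varying the unreachable ones freely already gives 2 × 3 = 6 equivalent strategies.
No other strategy reproduces this row, so those 6 are the full class: s/Stay/E/z, s/Stay/E/y, s/Stay/E/w, s/Stay/N/z, s/Stay/N/y, s/Stay/N/w.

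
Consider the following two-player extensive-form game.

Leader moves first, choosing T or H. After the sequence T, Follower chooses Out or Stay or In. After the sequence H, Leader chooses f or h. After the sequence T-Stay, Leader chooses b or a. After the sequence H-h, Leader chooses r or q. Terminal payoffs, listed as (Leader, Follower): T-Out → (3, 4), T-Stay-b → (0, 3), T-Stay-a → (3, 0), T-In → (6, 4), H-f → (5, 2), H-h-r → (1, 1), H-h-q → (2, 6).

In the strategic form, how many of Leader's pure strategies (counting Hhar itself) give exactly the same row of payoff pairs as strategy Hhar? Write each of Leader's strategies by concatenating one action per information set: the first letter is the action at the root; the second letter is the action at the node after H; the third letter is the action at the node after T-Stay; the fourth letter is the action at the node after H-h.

2

Row for Hhar (columns Out, Stay, In): (1,1) (1,1) (1,1).
Under Hhar, Leader's choice at the node after T-Stay can never be reached regardless of what Follower does, so varying those choices leaves every outcome unchanged.
Holding the reachable choices fixed and varying the unreachable one freely already gives 2 equivalent strategies.
No other strategy reproduces this row, so those 2 are the full class: Hhbr, Hhar.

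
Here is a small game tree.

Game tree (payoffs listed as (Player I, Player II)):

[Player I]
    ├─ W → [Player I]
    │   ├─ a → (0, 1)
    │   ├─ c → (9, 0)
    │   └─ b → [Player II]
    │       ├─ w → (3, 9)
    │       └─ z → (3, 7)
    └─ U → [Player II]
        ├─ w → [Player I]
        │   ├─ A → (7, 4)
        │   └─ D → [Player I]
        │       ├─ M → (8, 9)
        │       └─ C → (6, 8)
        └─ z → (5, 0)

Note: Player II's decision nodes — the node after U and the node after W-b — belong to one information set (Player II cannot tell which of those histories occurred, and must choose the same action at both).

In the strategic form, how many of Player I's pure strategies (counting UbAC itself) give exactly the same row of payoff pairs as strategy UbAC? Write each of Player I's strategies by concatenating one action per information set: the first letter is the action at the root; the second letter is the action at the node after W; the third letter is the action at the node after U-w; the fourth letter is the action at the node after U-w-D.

Row for UbAC (columns w, z): (7,4) (5,0).
Under UbAC, Player I's choice at the node after W and at the node after U-w-D can never be reached regardless of what Player II does, so varying those choices leaves every outcome unchanged.
Holding the reachable choices fixed and varying the unreachable ones freely already gives 3 × 2 = 6 equivalent strategies.
No other strategy reproduces this row, so those 6 are the full class: UaAM, UaAC, UcAM, UcAC, UbAM, UbAC.

6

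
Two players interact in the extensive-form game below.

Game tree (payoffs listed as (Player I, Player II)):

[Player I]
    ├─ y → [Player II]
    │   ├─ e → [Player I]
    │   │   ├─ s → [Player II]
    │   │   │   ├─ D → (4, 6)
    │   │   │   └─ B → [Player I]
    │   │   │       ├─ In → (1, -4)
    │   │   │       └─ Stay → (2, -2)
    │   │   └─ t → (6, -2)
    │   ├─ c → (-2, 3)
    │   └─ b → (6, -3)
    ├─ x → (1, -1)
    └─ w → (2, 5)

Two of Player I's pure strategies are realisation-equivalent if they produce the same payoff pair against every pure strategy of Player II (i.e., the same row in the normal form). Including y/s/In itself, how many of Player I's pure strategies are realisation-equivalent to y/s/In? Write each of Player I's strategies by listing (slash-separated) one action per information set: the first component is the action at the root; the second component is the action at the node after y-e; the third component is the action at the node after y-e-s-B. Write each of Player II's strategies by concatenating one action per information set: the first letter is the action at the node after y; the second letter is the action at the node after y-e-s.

Row for y/s/In (columns eD, eB, cD, cB, bD, bB): (4,6) (1,-4) (-2,3) (-2,3) (6,-3) (6,-3).
Every one of Player I's information sets is on the play path for some reply by Player II when Player I follows y/s/In.
Changing the action at any of them therefore changes at least one column, so only y/s/In itself gives this row.

1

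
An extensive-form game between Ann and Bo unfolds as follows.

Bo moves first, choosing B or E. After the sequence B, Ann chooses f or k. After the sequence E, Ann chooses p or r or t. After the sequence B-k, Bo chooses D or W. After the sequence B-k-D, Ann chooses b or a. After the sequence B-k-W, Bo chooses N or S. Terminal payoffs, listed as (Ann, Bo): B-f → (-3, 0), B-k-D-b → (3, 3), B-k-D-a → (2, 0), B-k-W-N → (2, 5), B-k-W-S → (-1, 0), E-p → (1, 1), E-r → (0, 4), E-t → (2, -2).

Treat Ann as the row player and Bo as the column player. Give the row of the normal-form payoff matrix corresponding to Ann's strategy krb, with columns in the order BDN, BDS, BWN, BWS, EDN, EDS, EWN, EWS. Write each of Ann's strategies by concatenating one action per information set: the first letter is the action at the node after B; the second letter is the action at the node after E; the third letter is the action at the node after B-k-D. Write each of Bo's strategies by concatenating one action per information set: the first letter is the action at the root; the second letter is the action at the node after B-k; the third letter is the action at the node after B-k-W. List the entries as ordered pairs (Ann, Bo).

(3,3) (3,3) (2,5) (-1,0) (0,4) (0,4) (0,4) (0,4)

vs BDN: Bo plays B → Ann plays k at [B] → Bo plays D at [B-k] → Ann plays b at [B-k-D] → (3, 3)
vs BDS: Bo plays B → Ann plays k at [B] → Bo plays D at [B-k] → Ann plays b at [B-k-D] → (3, 3)
vs BWN: Bo plays B → Ann plays k at [B] → Bo plays W at [B-k] → Bo plays N at [B-k-W] → (2, 5)
vs BWS: Bo plays B → Ann plays k at [B] → Bo plays W at [B-k] → Bo plays S at [B-k-W] → (-1, 0)
vs EDN: Bo plays E → Ann plays r at [E] → (0, 4)
vs EDS: Bo plays E → Ann plays r at [E] → (0, 4)
vs EWN: Bo plays E → Ann plays r at [E] → (0, 4)
vs EWS: Bo plays E → Ann plays r at [E] → (0, 4)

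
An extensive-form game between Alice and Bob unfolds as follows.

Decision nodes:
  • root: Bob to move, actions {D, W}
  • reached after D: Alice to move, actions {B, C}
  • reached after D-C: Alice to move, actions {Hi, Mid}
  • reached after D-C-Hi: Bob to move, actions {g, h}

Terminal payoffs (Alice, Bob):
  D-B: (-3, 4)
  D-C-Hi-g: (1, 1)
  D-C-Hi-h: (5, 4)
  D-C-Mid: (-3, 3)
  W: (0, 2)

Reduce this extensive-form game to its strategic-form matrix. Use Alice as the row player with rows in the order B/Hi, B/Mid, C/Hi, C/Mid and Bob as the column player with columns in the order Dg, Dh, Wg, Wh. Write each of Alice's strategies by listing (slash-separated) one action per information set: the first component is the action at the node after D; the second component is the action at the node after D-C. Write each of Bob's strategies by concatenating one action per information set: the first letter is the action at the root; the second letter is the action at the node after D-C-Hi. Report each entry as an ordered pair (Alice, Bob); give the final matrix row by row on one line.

Row B/Hi: Dg→(-3,4), Dh→(-3,4), Wg→(0,2), Wh→(0,2)
Row B/Mid: Dg→(-3,4), Dh→(-3,4), Wg→(0,2), Wh→(0,2)
Row C/Hi: Dg→(1,1), Dh→(5,4), Wg→(0,2), Wh→(0,2)
Row C/Mid: Dg→(-3,3), Dh→(-3,3), Wg→(0,2), Wh→(0,2)

B/Hi: (-3,4) (-3,4) (0,2) (0,2) | B/Mid: (-3,4) (-3,4) (0,2) (0,2) | C/Hi: (1,1) (5,4) (0,2) (0,2) | C/Mid: (-3,3) (-3,3) (0,2) (0,2)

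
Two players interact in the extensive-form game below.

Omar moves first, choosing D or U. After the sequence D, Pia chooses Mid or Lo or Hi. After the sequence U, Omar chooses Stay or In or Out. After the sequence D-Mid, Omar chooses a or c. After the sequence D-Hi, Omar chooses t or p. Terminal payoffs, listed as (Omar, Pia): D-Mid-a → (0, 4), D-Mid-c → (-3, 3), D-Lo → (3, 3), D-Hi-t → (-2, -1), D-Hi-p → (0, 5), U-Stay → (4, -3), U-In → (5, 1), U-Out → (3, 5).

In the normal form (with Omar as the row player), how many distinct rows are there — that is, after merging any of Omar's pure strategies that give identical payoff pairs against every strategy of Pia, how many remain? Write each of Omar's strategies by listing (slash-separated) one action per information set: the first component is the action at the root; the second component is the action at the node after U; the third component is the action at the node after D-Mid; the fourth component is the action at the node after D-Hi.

7

Omar has 24 pure strategies: D/Stay/a/t, D/Stay/a/p, D/Stay/c/t, D/Stay/c/p, D/In/a/t, D/In/a/p, D/In/c/t, D/In/c/p, D/Out/a/t, D/Out/a/p, D/Out/c/t, D/Out/c/p, U/Stay/a/t, U/Stay/a/p, U/Stay/c/t, U/Stay/c/p, U/In/a/t, U/In/a/p, U/In/c/t, U/In/c/p, U/Out/a/t, U/Out/a/p, U/Out/c/t, U/Out/c/p. Columns: Mid, Lo, Hi.
{D/Stay/a/t, D/In/a/t, D/Out/a/t} → row (0,4) (3,3) (-2,-1)
{D/Stay/a/p, D/In/a/p, D/Out/a/p} → row (0,4) (3,3) (0,5)
{D/Stay/c/t, D/In/c/t, D/Out/c/t} → row (-3,3) (3,3) (-2,-1)
{D/Stay/c/p, D/In/c/p, D/Out/c/p} → row (-3,3) (3,3) (0,5)
{U/Stay/a/t, U/Stay/a/p, U/Stay/c/t, U/Stay/c/p} → row (4,-3) (4,-3) (4,-3)
{U/In/a/t, U/In/a/p, U/In/c/t, U/In/c/p} → row (5,1) (5,1) (5,1)
{U/Out/a/t, U/Out/a/p, U/Out/c/t, U/Out/c/p} → row (3,5) (3,5) (3,5)
That's 7 distinct rows out of 24 strategies.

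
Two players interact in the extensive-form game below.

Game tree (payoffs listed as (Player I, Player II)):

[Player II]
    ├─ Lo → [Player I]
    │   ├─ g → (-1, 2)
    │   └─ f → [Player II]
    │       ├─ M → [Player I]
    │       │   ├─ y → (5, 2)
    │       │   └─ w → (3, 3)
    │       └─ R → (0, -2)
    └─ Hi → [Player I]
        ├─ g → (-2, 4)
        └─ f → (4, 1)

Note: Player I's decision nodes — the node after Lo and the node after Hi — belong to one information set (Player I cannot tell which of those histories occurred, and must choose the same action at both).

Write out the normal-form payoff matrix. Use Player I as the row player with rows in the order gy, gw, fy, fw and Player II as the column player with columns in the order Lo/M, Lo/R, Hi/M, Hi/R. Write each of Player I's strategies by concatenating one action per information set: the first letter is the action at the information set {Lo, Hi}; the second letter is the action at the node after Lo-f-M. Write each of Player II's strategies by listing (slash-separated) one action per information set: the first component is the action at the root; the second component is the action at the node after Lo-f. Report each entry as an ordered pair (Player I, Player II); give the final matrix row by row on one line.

         Lo/M     Lo/R     Hi/M     Hi/R
  gy   (-1,2)   (-1,2)   (-2,4)   (-2,4)
  gw   (-1,2)   (-1,2)   (-2,4)   (-2,4)
  fy    (5,2)   (0,-2)    (4,1)    (4,1)
  fw    (3,3)   (0,-2)    (4,1)    (4,1)

gy: (-1,2) (-1,2) (-2,4) (-2,4) | gw: (-1,2) (-1,2) (-2,4) (-2,4) | fy: (5,2) (0,-2) (4,1) (4,1) | fw: (3,3) (0,-2) (4,1) (4,1)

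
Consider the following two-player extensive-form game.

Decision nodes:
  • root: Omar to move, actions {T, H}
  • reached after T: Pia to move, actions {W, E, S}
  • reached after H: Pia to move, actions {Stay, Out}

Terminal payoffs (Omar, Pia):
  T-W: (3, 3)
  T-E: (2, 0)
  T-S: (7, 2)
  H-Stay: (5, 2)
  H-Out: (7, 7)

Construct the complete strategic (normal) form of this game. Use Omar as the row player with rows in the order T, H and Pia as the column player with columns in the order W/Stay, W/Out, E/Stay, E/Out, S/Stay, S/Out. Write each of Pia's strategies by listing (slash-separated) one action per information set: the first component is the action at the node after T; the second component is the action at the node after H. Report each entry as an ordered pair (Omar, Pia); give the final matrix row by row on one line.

Row T: W/Stay→(3,3), W/Out→(3,3), E/Stay→(2,0), E/Out→(2,0), S/Stay→(7,2), S/Out→(7,2)
Row H: W/Stay→(5,2), W/Out→(7,7), E/Stay→(5,2), E/Out→(7,7), S/Stay→(5,2), S/Out→(7,7)

T: (3,3) (3,3) (2,0) (2,0) (7,2) (7,2) | H: (5,2) (7,7) (5,2) (7,7) (5,2) (7,7)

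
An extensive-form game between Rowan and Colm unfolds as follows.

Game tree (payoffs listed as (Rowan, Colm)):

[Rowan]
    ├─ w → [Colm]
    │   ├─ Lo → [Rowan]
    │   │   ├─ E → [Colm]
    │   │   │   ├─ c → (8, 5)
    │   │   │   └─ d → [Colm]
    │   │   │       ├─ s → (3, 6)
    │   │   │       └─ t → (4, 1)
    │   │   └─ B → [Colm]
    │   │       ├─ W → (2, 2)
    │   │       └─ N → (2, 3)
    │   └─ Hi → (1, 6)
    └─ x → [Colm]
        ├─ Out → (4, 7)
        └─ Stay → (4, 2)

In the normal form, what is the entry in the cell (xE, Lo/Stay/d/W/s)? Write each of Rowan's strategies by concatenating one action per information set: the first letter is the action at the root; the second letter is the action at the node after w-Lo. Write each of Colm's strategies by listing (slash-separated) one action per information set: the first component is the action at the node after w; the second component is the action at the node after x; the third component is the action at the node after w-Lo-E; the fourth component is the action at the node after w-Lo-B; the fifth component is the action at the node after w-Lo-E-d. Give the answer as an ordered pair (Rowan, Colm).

(4, 2)

Trace the play path from the root:
  Rowan plays x
  Colm plays Stay at [x]
→ terminal payoff (4, 2).
(Rowan's choice at the node after w-Lo is never reached on this path, so it doesn't affect the outcome.)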